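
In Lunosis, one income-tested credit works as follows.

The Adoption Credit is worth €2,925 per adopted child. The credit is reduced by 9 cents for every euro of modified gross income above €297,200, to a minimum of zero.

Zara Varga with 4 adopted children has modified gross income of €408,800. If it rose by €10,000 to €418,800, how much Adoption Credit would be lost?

€900

At €408,800 — base = 4 × €2,925 = €11,700. 9% of the €111,600 excess over €297,200 is €10,044; credit = €11,700 − €10,044 = €1,656.
At €418,800 — base = 4 × €2,925 = €11,700. 9% of the €121,600 excess over €297,200 is €10,944; credit = €11,700 − €10,944 = €756.
Lost: €1,656 − €756 = €900.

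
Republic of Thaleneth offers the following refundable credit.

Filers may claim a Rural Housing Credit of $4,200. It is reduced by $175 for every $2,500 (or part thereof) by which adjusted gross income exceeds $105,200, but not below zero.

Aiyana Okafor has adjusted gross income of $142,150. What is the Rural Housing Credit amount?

$1,575

Rural Housing Credit: income exceeds $105,200 by $36,950, which is 15 full-or-partial $2,500 increments; reduction = 15 × $175 = $2,625, leaving $1,575.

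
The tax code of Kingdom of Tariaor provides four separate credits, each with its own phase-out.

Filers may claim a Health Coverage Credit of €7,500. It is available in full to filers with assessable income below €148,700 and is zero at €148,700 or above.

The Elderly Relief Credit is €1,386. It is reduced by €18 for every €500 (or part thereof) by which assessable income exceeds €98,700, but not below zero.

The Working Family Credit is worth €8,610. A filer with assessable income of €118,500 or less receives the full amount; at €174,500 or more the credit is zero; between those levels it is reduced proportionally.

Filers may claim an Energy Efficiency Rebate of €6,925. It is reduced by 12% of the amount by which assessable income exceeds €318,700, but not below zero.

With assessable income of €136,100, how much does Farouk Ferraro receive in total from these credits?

€20,365

Health Coverage Credit: €136,100 is below the €148,700 cutoff, so the full €7,500 applies.
Elderly Relief Credit: income exceeds €98,700 by €37,400, which is 75 full-or-partial €500 increments; reduction = 75 × €18 = €1,350, leaving €36.
Working Family Credit: €136,100 is €17,600 into a €56,000 phase-out range, leaving 38,400/56,000 of the credit: €8,610 × 38,400/56,000 = €5,904.
Energy Efficiency Rebate: €136,100 is at or below the €318,700 threshold, so the full €6,925 applies.
Total: €7,500 + €36 + €5,904 + €6,925 = €20,365.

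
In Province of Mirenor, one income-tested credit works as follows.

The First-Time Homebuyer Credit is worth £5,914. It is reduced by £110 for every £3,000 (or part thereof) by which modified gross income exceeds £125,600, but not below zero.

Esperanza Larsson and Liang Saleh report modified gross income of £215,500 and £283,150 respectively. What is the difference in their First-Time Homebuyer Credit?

£2,530

Esperanza (£215,500): First-Time Homebuyer Credit: income exceeds £125,600 by £89,900, which is 30 full-or-partial £3,000 increments; reduction = 30 × £110 = £3,300, leaving £2,614.
Liang (£283,150): First-Time Homebuyer Credit: income exceeds £125,600 by £157,550, which is 53 full-or-partial £3,000 increments; reduction = 53 × £110 = £5,830, leaving £84.
Difference: |£2,614 − £84| = £2,530.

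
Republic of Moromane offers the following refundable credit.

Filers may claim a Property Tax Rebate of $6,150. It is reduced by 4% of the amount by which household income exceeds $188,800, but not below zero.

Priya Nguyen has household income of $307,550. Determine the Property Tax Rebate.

$1,400

Property Tax Rebate: 4% of the $118,750 excess over $188,800 is $4,750; credit = $6,150 − $4,750 = $1,400.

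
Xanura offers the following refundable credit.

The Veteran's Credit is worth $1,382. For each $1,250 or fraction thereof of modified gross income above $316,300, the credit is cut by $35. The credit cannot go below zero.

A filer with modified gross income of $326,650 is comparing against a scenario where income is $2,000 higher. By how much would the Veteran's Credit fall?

At $326,650 — income exceeds $316,300 by $10,350, which is 9 full-or-partial $1,250 increments; reduction = 9 × $35 = $315, leaving $1,067.
At $328,650 — income exceeds $316,300 by $12,350, which is 10 full-or-partial $1,250 increments; reduction = 10 × $35 = $350, leaving $1,032.
Lost: $1,067 − $1,032 = $35.

$35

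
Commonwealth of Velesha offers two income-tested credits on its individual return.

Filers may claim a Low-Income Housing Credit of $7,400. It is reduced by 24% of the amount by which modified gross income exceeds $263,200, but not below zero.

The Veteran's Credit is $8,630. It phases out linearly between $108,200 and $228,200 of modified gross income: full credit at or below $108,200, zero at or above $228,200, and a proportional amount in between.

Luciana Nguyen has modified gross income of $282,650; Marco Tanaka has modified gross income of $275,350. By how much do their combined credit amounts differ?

$1,752

Luciana ($282,650): Low-Income Housing Credit: 24% of the $19,450 excess over $263,200 is $4,668; credit = $7,400 − $4,668 = $2,732. Veteran's Credit: $282,650 is at or above $228,200, so the credit is $0. total $2,732 + $0 = $2,732
Marco ($275,350): Low-Income Housing Credit: 24% of the $12,150 excess over $263,200 is $2,916; credit = $7,400 − $2,916 = $4,484. Veteran's Credit: $275,350 is at or above $228,200, so the credit is $0. total $4,484 + $0 = $4,484
Difference: |$2,732 − $4,484| = $1,752.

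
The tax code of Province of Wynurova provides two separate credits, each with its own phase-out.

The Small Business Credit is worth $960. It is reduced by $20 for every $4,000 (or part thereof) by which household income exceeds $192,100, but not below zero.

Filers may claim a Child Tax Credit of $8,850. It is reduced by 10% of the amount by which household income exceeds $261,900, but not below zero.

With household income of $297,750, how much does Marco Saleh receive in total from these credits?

$5,685

Small Business Credit: income exceeds $192,100 by $105,650, which is 27 full-or-partial $4,000 increments; reduction = 27 × $20 = $540, leaving $420.
Child Tax Credit: 10% of the $35,850 excess over $261,900 is $3,585; credit = $8,850 − $3,585 = $5,265.
Total: $420 + $5,265 = $5,685.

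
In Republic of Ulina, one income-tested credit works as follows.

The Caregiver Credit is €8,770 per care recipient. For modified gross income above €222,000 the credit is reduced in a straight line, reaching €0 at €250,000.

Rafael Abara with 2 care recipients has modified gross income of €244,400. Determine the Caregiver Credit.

€3,508

Caregiver Credit: base = 2 × €8,770 = €17,540. €244,400 is €22,400 into a €28,000 phase-out range, leaving 5,600/28,000 of the credit: €17,540 × 5,600/28,000 = €3,508.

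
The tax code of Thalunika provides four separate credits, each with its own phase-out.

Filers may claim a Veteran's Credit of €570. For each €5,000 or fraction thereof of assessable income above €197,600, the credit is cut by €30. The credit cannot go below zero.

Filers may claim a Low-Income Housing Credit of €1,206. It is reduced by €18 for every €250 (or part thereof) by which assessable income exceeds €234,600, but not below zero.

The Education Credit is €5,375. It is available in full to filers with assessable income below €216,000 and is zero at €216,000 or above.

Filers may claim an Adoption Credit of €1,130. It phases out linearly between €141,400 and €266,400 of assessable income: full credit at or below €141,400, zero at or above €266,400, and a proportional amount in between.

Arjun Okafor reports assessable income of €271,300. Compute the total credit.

€120

Veteran's Credit: income exceeds €197,600 by €73,700, which is 15 full-or-partial €5,000 increments; reduction = 15 × €30 = €450, leaving €120.
Low-Income Housing Credit: income exceeds €234,600 by €36,700 → 147 increments × €18 = €2,646 ≥ base, so the credit is €0.
Education Credit: €271,300 meets or exceeds the €216,000 cutoff, so the credit is €0.
Adoption Credit: €271,300 is at or above €266,400, so the credit is €0.
Total: €120 + €0 + €0 + €0 = €120.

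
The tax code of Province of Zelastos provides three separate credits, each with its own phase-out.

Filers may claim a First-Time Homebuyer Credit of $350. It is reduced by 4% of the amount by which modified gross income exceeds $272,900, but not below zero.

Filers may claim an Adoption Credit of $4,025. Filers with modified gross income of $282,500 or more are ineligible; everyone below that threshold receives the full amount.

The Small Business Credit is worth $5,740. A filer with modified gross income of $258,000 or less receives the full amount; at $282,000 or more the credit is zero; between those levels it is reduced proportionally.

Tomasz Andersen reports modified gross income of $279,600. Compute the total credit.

First-Time Homebuyer Credit: 4% of the $6,700 excess over $272,900 is $268; credit = $350 − $268 = $82.
Adoption Credit: $279,600 is below the $282,500 cutoff, so the full $4,025 applies.
Small Business Credit: $279,600 is $21,600 into a $24,000 phase-out range, leaving 2,400/24,000 of the credit: $5,740 × 2,400/24,000 = $574.
Total: $82 + $4,025 + $574 = $4,681.

$4,681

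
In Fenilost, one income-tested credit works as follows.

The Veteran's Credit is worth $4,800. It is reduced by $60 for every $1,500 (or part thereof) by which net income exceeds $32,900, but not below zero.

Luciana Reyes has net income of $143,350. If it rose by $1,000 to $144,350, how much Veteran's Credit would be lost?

At $143,350 — income exceeds $32,900 by $110,450, which is 74 full-or-partial $1,500 increments; reduction = 74 × $60 = $4,440, leaving $360.
At $144,350 — income exceeds $32,900 by $111,450, which is 75 full-or-partial $1,500 increments; reduction = 75 × $60 = $4,500, leaving $300.
Lost: $360 − $300 = $60.

$60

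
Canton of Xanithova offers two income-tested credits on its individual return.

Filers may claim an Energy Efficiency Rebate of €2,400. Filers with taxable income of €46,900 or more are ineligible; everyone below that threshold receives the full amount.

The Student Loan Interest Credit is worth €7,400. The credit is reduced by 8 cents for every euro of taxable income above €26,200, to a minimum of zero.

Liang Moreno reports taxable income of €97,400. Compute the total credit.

Energy Efficiency Rebate: €97,400 meets or exceeds the €46,900 cutoff, so the credit is €0.
Student Loan Interest Credit: 8% of the €71,200 excess over €26,200 is €5,696; credit = €7,400 − €5,696 = €1,704.
Total: €0 + €1,704 = €1,704.

€1,704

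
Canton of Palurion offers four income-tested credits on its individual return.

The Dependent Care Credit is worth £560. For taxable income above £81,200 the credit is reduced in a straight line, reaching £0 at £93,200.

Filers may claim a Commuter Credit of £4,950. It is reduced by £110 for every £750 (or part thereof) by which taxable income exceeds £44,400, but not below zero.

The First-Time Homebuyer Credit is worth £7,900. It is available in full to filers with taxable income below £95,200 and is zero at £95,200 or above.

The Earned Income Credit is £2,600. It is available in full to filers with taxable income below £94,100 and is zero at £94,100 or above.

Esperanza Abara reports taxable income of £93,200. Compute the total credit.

Dependent Care Credit: £93,200 is at or above £93,200, so the credit is £0.
Commuter Credit: income exceeds £44,400 by £48,800 → 66 increments × £110 = £7,260 ≥ base, so the credit is £0.
First-Time Homebuyer Credit: £93,200 is below the £95,200 cutoff, so the full £7,900 applies.
Earned Income Credit: £93,200 is below the £94,100 cutoff, so the full £2,600 applies.
Total: £0 + £0 + £7,900 + £2,600 = £10,500.

£10,500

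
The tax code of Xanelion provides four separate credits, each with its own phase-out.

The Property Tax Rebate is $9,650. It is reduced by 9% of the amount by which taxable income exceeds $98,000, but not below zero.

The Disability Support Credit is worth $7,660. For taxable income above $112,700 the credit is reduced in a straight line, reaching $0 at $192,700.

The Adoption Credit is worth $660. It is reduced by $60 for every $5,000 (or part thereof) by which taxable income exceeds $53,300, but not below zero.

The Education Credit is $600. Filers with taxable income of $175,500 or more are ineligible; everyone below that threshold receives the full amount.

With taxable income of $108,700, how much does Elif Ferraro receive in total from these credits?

Property Tax Rebate: 9% of the $10,700 excess over $98,000 is $963; credit = $9,650 − $963 = $8,687.
Disability Support Credit: $108,700 is at or below the $112,700 threshold, so the full $7,660 applies.
Adoption Credit: income exceeds $53,300 by $55,400 → 12 increments × $60 = $720 ≥ base, so the credit is $0.
Education Credit: $108,700 is below the $175,500 cutoff, so the full $600 applies.
Total: $8,687 + $7,660 + $0 + $600 = $16,947.

$16,947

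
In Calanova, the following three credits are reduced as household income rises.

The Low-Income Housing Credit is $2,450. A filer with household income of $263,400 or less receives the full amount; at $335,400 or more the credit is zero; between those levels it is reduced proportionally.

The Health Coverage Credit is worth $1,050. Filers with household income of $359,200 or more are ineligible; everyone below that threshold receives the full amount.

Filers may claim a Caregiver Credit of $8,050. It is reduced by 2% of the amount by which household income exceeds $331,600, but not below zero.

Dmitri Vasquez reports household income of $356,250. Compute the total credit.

Low-Income Housing Credit: $356,250 is at or above $335,400, so the credit is $0.
Health Coverage Credit: $356,250 is below the $359,200 cutoff, so the full $1,050 applies.
Caregiver Credit: 2% of the $24,650 excess over $331,600 is $493; credit = $8,050 − $493 = $7,557.
Total: $0 + $1,050 + $7,557 = $8,607.

$8,607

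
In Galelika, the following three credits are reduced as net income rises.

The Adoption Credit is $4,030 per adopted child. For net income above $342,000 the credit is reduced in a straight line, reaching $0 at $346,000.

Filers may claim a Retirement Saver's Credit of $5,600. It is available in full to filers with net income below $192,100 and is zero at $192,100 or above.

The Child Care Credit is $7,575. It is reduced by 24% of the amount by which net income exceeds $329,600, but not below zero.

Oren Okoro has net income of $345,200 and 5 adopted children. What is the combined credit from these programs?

Adoption Credit: base = 5 × $4,030 = $20,150. $345,200 is $3,200 into a $4,000 phase-out range, leaving 800/4,000 of the credit: $20,150 × 800/4,000 = $4,030.
Retirement Saver's Credit: $345,200 meets or exceeds the $192,100 cutoff, so the credit is $0.
Child Care Credit: 24% of the $15,600 excess over $329,600 is $3,744; credit = $7,575 − $3,744 = $3,831.
Total: $4,030 + $0 + $3,831 = $7,861.

$7,861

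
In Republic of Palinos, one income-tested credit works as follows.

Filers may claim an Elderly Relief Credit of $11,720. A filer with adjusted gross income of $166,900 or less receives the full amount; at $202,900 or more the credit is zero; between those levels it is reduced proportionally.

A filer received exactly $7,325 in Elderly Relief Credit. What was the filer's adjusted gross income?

$7,325 is 7,325/11,720 of the full $11,720, so 4,395/11,720 of the $36,000 range has been used: income = $166,900 + $36,000 × 4,395/11,720 = $180,400.

$180,400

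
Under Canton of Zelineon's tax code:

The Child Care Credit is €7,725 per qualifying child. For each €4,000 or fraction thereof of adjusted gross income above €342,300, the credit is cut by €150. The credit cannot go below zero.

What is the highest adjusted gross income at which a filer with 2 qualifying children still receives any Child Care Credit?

€750,300

Full credit = 2 × €7,725 = €15,450.
After 102 increments the reduction is 102 × €150 = €15,300, leaving €150; one more increment wipes it out. Increment 102 ends at excess 102 × €4,000 = €408,000, so the highest qualifying income is €342,300 + €408,000 = €750,300.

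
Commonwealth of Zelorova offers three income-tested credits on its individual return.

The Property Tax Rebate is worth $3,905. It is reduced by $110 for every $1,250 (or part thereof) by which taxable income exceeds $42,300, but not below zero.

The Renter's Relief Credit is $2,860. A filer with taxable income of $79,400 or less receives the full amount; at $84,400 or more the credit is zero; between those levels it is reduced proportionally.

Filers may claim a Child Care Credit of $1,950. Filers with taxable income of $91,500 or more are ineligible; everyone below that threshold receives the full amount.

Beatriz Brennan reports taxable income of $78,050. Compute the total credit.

Property Tax Rebate: income exceeds $42,300 by $35,750, which is 29 full-or-partial $1,250 increments; reduction = 29 × $110 = $3,190, leaving $715.
Renter's Relief Credit: $78,050 is at or below the $79,400 threshold, so the full $2,860 applies.
Child Care Credit: $78,050 is below the $91,500 cutoff, so the full $1,950 applies.
Total: $715 + $2,860 + $1,950 = $5,525.

$5,525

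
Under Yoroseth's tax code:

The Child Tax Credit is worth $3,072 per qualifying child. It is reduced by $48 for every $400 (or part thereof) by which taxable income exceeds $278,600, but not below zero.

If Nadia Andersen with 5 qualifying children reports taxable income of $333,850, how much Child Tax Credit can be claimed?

$8,688

Child Tax Credit: base = 5 × $3,072 = $15,360. income exceeds $278,600 by $55,250, which is 139 full-or-partial $400 increments; reduction = 139 × $48 = $6,672, leaving $8,688.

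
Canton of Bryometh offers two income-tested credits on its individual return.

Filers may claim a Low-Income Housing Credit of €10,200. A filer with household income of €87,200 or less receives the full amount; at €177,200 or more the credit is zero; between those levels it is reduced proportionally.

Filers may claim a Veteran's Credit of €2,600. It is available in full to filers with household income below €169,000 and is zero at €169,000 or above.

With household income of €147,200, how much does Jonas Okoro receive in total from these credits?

€6,000

Low-Income Housing Credit: €147,200 is €60,000 into a €90,000 phase-out range, leaving 30,000/90,000 of the credit: €10,200 × 30,000/90,000 = €3,400.
Veteran's Credit: €147,200 is below the €169,000 cutoff, so the full €2,600 applies.
Total: €3,400 + €2,600 = €6,000.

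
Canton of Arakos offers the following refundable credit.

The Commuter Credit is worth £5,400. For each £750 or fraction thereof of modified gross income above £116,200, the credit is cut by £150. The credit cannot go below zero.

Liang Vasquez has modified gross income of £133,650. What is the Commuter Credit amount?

£1,800

Commuter Credit: income exceeds £116,200 by £17,450, which is 24 full-or-partial £750 increments; reduction = 24 × £150 = £3,600, leaving £1,800.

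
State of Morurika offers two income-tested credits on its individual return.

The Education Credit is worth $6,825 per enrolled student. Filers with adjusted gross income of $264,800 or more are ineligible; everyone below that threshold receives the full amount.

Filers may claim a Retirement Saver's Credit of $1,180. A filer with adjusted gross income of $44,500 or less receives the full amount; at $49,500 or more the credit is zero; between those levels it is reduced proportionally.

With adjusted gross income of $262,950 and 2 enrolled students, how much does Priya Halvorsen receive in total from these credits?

$13,650

Education Credit: base = 2 × $6,825 = $13,650. $262,950 is below the $264,800 cutoff, so the full $13,650 applies.
Retirement Saver's Credit: $262,950 is at or above $49,500, so the credit is $0.
Total: $13,650 + $0 = $13,650.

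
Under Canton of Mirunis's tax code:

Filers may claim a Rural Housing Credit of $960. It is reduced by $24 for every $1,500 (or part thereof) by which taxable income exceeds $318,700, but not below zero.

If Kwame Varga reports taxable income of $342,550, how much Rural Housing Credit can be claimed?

Rural Housing Credit: income exceeds $318,700 by $23,850, which is 16 full-or-partial $1,500 increments; reduction = 16 × $24 = $384, leaving $576.

$576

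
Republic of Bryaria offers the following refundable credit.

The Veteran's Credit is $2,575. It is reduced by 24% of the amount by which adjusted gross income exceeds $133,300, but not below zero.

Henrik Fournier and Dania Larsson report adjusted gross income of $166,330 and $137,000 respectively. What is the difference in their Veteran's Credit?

$1,687

Henrik ($166,330): Veteran's Credit: 24% of the $33,030 excess over $133,300 is $7,927.20 ≥ base, so the credit is $0.
Dania ($137,000): Veteran's Credit: 24% of the $3,700 excess over $133,300 is $888; credit = $2,575 − $888 = $1,687.
Difference: |$0 − $1,687| = $1,687.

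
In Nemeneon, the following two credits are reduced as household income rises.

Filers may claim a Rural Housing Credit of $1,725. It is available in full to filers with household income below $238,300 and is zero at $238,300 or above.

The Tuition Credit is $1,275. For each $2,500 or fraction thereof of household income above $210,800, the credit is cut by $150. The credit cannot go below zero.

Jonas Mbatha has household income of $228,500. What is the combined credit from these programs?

$1,800

Rural Housing Credit: $228,500 is below the $238,300 cutoff, so the full $1,725 applies.
Tuition Credit: income exceeds $210,800 by $17,700, which is 8 full-or-partial $2,500 increments; reduction = 8 × $150 = $1,200, leaving $75.
Total: $1,725 + $75 = $1,800.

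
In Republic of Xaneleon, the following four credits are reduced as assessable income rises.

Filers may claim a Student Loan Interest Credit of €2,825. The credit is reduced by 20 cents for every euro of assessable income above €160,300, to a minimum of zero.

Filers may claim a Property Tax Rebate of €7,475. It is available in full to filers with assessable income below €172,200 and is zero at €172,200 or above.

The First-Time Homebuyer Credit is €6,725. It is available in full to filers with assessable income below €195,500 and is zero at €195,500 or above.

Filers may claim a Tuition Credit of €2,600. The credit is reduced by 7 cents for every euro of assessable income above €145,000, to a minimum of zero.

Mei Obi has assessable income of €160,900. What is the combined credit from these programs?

€18,392

Student Loan Interest Credit: 20% of the €600 excess over €160,300 is €120; credit = €2,825 − €120 = €2,705.
Property Tax Rebate: €160,900 is below the €172,200 cutoff, so the full €7,475 applies.
First-Time Homebuyer Credit: €160,900 is below the €195,500 cutoff, so the full €6,725 applies.
Tuition Credit: 7% of the €15,900 excess over €145,000 is €1,113; credit = €2,600 − €1,113 = €1,487.
Total: €2,705 + €7,475 + €6,725 + €1,487 = €18,392.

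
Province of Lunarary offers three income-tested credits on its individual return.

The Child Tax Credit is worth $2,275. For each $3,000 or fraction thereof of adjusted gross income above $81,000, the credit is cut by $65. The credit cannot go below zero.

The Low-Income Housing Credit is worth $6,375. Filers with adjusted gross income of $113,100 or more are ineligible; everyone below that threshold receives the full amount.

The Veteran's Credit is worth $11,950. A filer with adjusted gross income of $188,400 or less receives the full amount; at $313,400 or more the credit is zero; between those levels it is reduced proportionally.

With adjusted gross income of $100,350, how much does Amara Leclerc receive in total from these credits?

Child Tax Credit: income exceeds $81,000 by $19,350, which is 7 full-or-partial $3,000 increments; reduction = 7 × $65 = $455, leaving $1,820.
Low-Income Housing Credit: $100,350 is below the $113,100 cutoff, so the full $6,375 applies.
Veteran's Credit: $100,350 is at or below the $188,400 threshold, so the full $11,950 applies.
Total: $1,820 + $6,375 + $11,950 = $20,145.

$20,145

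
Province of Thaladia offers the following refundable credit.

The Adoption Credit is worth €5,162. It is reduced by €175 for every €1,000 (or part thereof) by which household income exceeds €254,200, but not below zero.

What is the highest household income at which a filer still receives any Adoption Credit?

€283,200

After 29 increments the reduction is 29 × €175 = €5,075, leaving €87; one more increment wipes it out. Increment 29 ends at excess 29 × €1,000 = €29,000, so the highest qualifying income is €254,200 + €29,000 = €283,200.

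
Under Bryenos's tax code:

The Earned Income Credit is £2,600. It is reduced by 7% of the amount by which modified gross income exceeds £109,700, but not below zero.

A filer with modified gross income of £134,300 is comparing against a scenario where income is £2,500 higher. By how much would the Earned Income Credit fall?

At £134,300 — 7% of the £24,600 excess over £109,700 is £1,722; credit = £2,600 − £1,722 = £878.
At £136,800 — 7% of the £27,100 excess over £109,700 is £1,897; credit = £2,600 − £1,897 = £703.
Lost: £878 − £703 = £175.

£175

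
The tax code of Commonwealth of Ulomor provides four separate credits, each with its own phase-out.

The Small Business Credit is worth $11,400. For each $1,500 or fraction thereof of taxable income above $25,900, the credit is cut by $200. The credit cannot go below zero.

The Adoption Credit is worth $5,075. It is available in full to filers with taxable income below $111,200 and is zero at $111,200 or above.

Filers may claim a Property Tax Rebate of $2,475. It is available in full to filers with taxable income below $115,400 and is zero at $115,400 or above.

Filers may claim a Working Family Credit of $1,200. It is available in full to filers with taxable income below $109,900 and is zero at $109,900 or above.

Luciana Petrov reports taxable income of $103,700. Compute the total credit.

$9,750

Small Business Credit: income exceeds $25,900 by $77,800, which is 52 full-or-partial $1,500 increments; reduction = 52 × $200 = $10,400, leaving $1,000.
Adoption Credit: $103,700 is below the $111,200 cutoff, so the full $5,075 applies.
Property Tax Rebate: $103,700 is below the $115,400 cutoff, so the full $2,475 applies.
Working Family Credit: $103,700 is below the $109,900 cutoff, so the full $1,200 applies.
Total: $1,000 + $5,075 + $2,475 + $1,200 = $9,750.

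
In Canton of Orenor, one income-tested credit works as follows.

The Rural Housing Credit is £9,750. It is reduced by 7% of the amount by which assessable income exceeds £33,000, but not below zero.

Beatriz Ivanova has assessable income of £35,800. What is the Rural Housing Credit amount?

Rural Housing Credit: 7% of the £2,800 excess over £33,000 is £196; credit = £9,750 − £196 = £9,554.

£9,554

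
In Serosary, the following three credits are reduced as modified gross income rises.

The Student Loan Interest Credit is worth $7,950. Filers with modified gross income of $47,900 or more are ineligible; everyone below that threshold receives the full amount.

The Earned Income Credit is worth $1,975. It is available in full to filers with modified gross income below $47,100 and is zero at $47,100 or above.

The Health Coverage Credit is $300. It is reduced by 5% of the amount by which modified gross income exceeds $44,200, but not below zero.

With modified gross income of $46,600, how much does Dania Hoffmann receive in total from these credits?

Student Loan Interest Credit: $46,600 is below the $47,900 cutoff, so the full $7,950 applies.
Earned Income Credit: $46,600 is below the $47,100 cutoff, so the full $1,975 applies.
Health Coverage Credit: 5% of the $2,400 excess over $44,200 is $120; credit = $300 − $120 = $180.
Total: $7,950 + $1,975 + $180 = $10,105.

$10,105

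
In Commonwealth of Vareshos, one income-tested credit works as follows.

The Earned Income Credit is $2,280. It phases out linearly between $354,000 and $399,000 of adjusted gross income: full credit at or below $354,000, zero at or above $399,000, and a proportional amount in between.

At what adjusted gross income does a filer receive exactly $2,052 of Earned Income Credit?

$2,052 is 2,052/2,280 of the full $2,280, so 228/2,280 of the $45,000 range has been used: income = $354,000 + $45,000 × 228/2,280 = $358,500.

$358,500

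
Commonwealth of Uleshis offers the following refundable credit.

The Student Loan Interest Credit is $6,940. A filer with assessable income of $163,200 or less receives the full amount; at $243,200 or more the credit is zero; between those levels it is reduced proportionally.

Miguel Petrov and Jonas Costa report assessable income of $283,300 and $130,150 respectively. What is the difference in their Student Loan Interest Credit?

$6,940

Miguel ($283,300): Student Loan Interest Credit: $283,300 is at or above $243,200, so the credit is $0.
Jonas ($130,150): Student Loan Interest Credit: $130,150 is at or below the $163,200 threshold, so the full $6,940 applies.
Difference: |$0 − $6,940| = $6,940.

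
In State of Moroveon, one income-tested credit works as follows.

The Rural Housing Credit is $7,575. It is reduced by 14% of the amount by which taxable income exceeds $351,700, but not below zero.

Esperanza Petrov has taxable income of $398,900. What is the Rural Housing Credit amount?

$967

Rural Housing Credit: 14% of the $47,200 excess over $351,700 is $6,608; credit = $7,575 − $6,608 = $967.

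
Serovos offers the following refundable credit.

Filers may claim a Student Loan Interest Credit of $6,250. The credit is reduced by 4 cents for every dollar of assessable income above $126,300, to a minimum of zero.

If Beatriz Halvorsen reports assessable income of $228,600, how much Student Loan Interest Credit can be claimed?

$2,158

Student Loan Interest Credit: 4% of the $102,300 excess over $126,300 is $4,092; credit = $6,250 − $4,092 = $2,158.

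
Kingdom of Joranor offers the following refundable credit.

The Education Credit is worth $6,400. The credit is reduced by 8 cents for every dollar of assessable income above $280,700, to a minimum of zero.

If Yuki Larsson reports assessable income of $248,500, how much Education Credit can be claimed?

$6,400

Education Credit: $248,500 is at or below the $280,700 threshold, so the full $6,400 applies.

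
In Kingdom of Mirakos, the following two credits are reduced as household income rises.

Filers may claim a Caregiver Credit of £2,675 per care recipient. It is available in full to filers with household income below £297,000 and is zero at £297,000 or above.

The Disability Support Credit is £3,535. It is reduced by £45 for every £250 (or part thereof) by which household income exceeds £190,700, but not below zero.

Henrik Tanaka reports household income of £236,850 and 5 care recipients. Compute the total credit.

Caregiver Credit: base = 5 × £2,675 = £13,375. £236,850 is below the £297,000 cutoff, so the full £13,375 applies.
Disability Support Credit: income exceeds £190,700 by £46,150 → 185 increments × £45 = £8,325 ≥ base, so the credit is £0.
Total: £13,375 + £0 = £13,375.

£13,375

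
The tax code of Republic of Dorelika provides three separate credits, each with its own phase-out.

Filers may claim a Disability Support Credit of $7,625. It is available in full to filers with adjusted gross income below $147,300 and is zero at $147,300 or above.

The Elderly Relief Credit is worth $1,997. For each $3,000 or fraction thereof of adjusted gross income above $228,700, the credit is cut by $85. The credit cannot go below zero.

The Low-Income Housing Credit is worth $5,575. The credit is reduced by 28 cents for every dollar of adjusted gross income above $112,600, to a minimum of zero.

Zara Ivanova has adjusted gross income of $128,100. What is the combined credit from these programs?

$10,857

Disability Support Credit: $128,100 is below the $147,300 cutoff, so the full $7,625 applies.
Elderly Relief Credit: $128,100 is at or below the $228,700 threshold, so the full $1,997 applies.
Low-Income Housing Credit: 28% of the $15,500 excess over $112,600 is $4,340; credit = $5,575 − $4,340 = $1,235.
Total: $7,625 + $1,997 + $1,235 = $10,857.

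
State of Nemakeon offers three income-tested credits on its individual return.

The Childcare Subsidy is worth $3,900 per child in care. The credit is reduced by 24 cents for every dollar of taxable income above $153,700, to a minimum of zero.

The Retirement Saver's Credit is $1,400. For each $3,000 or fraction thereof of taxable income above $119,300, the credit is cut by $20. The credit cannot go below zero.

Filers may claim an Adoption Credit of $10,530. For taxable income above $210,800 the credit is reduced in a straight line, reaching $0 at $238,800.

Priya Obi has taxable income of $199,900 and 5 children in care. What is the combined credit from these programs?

Childcare Subsidy: base = 5 × $3,900 = $19,500. 24% of the $46,200 excess over $153,700 is $11,088; credit = $19,500 − $11,088 = $8,412.
Retirement Saver's Credit: income exceeds $119,300 by $80,600, which is 27 full-or-partial $3,000 increments; reduction = 27 × $20 = $540, leaving $860.
Adoption Credit: $199,900 is at or below the $210,800 threshold, so the full $10,530 applies.
Total: $8,412 + $860 + $10,530 = $19,802.

$19,802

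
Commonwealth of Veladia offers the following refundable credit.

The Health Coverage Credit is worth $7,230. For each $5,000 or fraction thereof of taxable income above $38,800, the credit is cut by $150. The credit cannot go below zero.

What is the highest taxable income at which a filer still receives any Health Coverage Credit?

$278,800

After 48 increments the reduction is 48 × $150 = $7,200, leaving $30; one more increment wipes it out. Increment 48 ends at excess 48 × $5,000 = $240,000, so the highest qualifying income is $38,800 + $240,000 = $278,800.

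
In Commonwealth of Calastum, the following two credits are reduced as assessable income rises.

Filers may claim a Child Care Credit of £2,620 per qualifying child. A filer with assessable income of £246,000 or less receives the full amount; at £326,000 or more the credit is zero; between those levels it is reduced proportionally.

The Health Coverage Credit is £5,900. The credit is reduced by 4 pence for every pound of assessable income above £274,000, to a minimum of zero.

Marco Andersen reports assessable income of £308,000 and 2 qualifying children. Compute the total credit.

£5,719

Child Care Credit: base = 2 × £2,620 = £5,240. £308,000 is £62,000 into a £80,000 phase-out range, leaving 18,000/80,000 of the credit: £5,240 × 18,000/80,000 = £1,179.
Health Coverage Credit: 4% of the £34,000 excess over £274,000 is £1,360; credit = £5,900 − £1,360 = £4,540.
Total: £1,179 + £4,540 = £5,719.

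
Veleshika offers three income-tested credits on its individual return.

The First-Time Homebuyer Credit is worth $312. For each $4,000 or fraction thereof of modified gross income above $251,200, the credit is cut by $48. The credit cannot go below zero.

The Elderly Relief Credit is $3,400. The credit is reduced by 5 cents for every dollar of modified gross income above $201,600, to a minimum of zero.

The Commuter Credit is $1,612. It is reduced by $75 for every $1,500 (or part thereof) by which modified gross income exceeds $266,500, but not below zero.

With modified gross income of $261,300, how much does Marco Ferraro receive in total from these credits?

$2,195

First-Time Homebuyer Credit: income exceeds $251,200 by $10,100, which is 3 full-or-partial $4,000 increments; reduction = 3 × $48 = $144, leaving $168.
Elderly Relief Credit: 5% of the $59,700 excess over $201,600 is $2,985; credit = $3,400 − $2,985 = $415.
Commuter Credit: $261,300 is at or below the $266,500 threshold, so the full $1,612 applies.
Total: $168 + $415 + $1,612 = $2,195.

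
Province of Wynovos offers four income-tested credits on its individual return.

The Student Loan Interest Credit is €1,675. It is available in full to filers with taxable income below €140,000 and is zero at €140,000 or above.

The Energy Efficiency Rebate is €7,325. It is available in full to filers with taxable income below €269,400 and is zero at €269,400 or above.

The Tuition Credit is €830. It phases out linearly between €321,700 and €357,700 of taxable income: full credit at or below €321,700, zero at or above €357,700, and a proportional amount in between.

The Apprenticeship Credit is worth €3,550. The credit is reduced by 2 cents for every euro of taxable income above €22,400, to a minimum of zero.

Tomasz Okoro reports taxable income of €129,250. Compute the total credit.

€11,243

Student Loan Interest Credit: €129,250 is below the €140,000 cutoff, so the full €1,675 applies.
Energy Efficiency Rebate: €129,250 is below the €269,400 cutoff, so the full €7,325 applies.
Tuition Credit: €129,250 is at or below the €321,700 threshold, so the full €830 applies.
Apprenticeship Credit: 2% of the €106,850 excess over €22,400 is €2,137; credit = €3,550 − €2,137 = €1,413.
Total: €1,675 + €7,325 + €830 + €1,413 = €11,243.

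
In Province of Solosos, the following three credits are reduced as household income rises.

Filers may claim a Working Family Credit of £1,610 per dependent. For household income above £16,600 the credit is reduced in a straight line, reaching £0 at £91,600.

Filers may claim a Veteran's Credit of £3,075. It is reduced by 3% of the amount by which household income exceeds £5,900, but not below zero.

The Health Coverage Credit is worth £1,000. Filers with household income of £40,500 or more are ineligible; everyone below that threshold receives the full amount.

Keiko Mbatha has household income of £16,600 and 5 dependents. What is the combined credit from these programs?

£11,804

Working Family Credit: base = 5 × £1,610 = £8,050. £16,600 is at or below the £16,600 threshold, so the full £8,050 applies.
Veteran's Credit: 3% of the £10,700 excess over £5,900 is £321; credit = £3,075 − £321 = £2,754.
Health Coverage Credit: £16,600 is below the £40,500 cutoff, so the full £1,000 applies.
Total: £8,050 + £2,754 + £1,000 = £11,804.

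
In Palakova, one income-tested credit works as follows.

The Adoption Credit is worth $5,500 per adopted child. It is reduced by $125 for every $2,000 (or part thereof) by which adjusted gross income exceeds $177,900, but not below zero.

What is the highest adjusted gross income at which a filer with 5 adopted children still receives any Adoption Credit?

Full credit = 5 × $5,500 = $27,500.
After 219 increments the reduction is 219 × $125 = $27,375, leaving $125; one more increment wipes it out. Increment 219 ends at excess 219 × $2,000 = $438,000, so the highest qualifying income is $177,900 + $438,000 = $615,900.

$615,900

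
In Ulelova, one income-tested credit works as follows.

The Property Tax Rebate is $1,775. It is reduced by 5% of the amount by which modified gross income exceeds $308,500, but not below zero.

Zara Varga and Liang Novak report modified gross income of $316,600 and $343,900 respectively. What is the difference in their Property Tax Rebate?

Zara ($316,600): Property Tax Rebate: 5% of the $8,100 excess over $308,500 is $405; credit = $1,775 − $405 = $1,370.
Liang ($343,900): Property Tax Rebate: 5% of the $35,400 excess over $308,500 is $1,770; credit = $1,775 − $1,770 = $5.
Difference: |$1,370 − $5| = $1,365.

$1,365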